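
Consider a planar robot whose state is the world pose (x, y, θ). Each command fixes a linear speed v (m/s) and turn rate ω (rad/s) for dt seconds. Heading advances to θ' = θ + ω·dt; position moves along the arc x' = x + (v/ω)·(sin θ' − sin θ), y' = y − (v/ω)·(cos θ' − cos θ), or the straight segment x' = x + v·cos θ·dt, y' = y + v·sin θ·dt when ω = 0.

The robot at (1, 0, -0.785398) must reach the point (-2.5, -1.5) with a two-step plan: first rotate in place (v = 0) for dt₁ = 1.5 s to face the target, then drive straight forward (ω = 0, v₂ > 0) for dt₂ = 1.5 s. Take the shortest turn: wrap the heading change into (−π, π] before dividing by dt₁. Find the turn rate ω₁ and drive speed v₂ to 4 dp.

ω₁ = -1.3009, v₂ = 2.5386

heading to target = atan2(-1.5−0, -2.5−1) = -2.7367
Δθ = wrap(-2.7367 − -0.7854) = -1.9513; ω₁ = Δθ/dt₁ = -1.3009
distance = √((-2.5−1)² + (-1.5−0)²) = 3.8079; v₂ = distance/dt₂ = 2.5386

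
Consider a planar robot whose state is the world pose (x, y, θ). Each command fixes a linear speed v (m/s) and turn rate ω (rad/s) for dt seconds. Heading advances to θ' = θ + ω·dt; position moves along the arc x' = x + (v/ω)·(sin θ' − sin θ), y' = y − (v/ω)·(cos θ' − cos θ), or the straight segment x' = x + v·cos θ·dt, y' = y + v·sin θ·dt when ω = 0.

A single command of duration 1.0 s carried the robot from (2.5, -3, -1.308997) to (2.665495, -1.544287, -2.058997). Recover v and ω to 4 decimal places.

Δθ = -2.058997 − -1.308997 = -0.750000
ω = Δθ/dt = -0.750000/1.0 = -0.7500
R = −Δy/(cos θ' − cos θ) = 2.0000
v = R·ω = 2.0000·-0.7500 = -1.5000

v = -1.5000, ω = -0.7500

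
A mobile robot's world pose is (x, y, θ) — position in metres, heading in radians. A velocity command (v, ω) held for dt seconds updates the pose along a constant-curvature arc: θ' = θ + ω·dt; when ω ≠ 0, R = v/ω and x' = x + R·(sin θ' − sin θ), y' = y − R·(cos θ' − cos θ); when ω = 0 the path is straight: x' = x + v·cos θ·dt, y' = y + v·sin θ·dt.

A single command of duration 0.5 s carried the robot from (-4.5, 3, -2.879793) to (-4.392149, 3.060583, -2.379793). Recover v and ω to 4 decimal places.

Δθ = -2.379793 − -2.879793 = 0.500000
ω = Δθ/dt = 0.500000/0.5 = 1.0000
R = Δx/(sin θ' − sin θ) = -0.2500
v = R·ω = -0.2500·1.0000 = -0.2500

v = -0.2500, ω = 1.0000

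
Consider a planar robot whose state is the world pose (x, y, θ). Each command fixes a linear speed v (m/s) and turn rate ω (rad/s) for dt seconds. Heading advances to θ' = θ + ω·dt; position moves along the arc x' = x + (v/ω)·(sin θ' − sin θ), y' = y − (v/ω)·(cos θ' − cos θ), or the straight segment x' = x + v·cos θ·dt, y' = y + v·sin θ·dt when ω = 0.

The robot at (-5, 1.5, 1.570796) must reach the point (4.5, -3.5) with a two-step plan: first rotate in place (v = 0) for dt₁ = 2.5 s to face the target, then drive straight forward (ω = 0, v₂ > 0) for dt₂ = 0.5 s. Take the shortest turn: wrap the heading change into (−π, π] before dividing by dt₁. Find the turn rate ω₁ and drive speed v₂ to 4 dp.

heading to target = atan2(-3.5−1.5, 4.5−-5) = -0.4845
Δθ = wrap(-0.4845 − 1.5708) = -2.0553; ω₁ = Δθ/dt₁ = -0.8221
distance = √((4.5−-5)² + (-3.5−1.5)²) = 10.7355; v₂ = distance/dt₂ = 21.4709

ω₁ = -0.8221, v₂ = 21.4709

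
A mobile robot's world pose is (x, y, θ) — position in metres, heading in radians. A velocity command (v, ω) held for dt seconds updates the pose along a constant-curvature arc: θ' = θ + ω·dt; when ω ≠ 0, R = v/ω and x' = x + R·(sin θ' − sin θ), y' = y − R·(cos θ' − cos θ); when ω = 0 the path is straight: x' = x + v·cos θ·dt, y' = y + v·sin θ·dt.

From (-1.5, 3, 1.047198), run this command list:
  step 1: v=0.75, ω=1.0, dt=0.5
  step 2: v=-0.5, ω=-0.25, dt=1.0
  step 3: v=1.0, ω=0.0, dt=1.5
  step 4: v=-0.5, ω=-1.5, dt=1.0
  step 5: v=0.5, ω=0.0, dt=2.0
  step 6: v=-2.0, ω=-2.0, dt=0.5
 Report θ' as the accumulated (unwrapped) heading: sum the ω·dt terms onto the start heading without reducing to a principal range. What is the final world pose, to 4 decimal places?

step 1: θ'=1.5472 (R=0.7500) → pose (-1.3997, 3.3573, 1.5472)
step 2: θ'=1.2972 (R=2.0000) → pose (-1.4736, 2.8641, 1.2972)
step 3: θ'=1.2972 (straight) → pose (-1.0683, 4.3083, 1.2972)
step 4: θ'=-0.2028 (R=0.3333) → pose (-1.4563, 4.0719, -0.2028)
step 5: θ'=-0.2028 (straight) → pose (-0.4768, 3.8705, -0.2028)
step 6: θ'=-1.2028 (R=1.0000) → pose (-1.2085, 4.4902, -1.2028)

(-1.2085, 4.4902, -1.2028)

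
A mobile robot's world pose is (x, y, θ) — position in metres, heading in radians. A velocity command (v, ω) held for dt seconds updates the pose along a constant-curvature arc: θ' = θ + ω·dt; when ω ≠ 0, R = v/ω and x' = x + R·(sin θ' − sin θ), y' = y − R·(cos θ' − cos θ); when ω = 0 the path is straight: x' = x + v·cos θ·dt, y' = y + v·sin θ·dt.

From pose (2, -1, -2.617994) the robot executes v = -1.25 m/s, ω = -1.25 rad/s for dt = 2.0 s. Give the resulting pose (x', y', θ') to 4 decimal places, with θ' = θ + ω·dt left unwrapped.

(3.4189, -2.2606, -5.1180)

θ' = -2.6180 + -1.25·2.0 = -5.1180
R = v/ω = -1.25/-1.25 = 1.0000
x' = 2 + 1.0000·(sin -5.1180 − sin -2.6180) = 3.4189
y' = -1 − 1.0000·(cos -5.1180 − cos -2.6180) = -2.2606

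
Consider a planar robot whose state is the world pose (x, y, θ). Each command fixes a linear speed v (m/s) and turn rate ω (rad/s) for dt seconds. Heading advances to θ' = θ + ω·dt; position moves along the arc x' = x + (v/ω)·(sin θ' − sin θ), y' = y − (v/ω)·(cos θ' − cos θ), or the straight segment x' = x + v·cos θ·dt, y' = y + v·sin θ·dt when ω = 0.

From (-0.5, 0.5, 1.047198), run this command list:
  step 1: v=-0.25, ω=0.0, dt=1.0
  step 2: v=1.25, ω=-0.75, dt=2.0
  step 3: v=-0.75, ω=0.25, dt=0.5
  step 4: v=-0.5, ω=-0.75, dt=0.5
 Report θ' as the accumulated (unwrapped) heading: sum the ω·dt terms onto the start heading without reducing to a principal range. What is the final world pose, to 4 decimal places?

step 1: θ'=1.0472 (straight) → pose (-0.6250, 0.2835, 1.0472)
step 2: θ'=-0.4528 (R=-1.6667) → pose (1.5475, 0.9489, -0.4528)
step 3: θ'=-0.3278 (R=-3.0000) → pose (1.2009, 1.0915, -0.3278)
step 4: θ'=-0.7028 (R=0.6667) → pose (0.9847, 1.2139, -0.7028)

(0.9847, 1.2139, -0.7028)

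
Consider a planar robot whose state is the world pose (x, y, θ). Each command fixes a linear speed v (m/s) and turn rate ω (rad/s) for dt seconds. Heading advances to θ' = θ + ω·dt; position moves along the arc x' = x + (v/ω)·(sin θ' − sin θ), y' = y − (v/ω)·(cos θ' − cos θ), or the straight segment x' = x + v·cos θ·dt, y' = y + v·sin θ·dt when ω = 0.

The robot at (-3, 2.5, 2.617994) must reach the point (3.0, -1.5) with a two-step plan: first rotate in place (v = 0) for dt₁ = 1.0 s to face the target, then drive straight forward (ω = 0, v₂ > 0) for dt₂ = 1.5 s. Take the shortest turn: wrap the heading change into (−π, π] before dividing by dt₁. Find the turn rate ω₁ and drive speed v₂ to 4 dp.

heading to target = atan2(-1.5−2.5, 3−-3) = -0.5880
Δθ = wrap(-0.5880 − 2.6180) = 3.0772; ω₁ = Δθ/dt₁ = 3.0772
distance = √((3−-3)² + (-1.5−2.5)²) = 7.2111; v₂ = distance/dt₂ = 4.8074

ω₁ = 3.0772, v₂ = 4.8074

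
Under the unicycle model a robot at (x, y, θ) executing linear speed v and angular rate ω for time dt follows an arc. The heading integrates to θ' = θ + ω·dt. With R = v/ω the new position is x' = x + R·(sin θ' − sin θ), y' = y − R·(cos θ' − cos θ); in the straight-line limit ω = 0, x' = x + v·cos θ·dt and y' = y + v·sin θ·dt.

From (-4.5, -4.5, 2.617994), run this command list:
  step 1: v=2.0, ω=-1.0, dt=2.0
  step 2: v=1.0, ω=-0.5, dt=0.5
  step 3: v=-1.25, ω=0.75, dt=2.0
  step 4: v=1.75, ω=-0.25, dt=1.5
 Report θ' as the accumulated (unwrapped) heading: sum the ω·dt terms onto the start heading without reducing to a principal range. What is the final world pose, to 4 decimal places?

(-5.4992, -0.3510, 1.4930)

step 1: θ'=0.6180 (R=-2.0000) → pose (-4.6588, -1.1379, 0.6180)
step 2: θ'=0.3680 (R=-2.0000) → pose (-4.2195, -0.9018, 0.3680)
step 3: θ'=1.8680 (R=-1.6667) → pose (-5.2135, -2.9450, 1.8680)
step 4: θ'=1.4930 (R=-7.0000) → pose (-5.4992, -0.3510, 1.4930)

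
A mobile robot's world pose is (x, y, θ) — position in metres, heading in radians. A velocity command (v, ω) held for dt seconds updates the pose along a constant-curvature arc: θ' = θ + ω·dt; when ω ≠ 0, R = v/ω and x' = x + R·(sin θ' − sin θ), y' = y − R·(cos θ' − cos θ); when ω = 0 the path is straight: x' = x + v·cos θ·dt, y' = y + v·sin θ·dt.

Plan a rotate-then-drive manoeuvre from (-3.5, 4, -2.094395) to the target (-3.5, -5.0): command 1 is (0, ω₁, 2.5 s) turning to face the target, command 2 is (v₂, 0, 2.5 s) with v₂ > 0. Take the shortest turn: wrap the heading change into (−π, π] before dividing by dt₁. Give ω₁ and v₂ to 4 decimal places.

heading to target = atan2(-5−4, -3.5−-3.5) = -1.5708
Δθ = wrap(-1.5708 − -2.0944) = 0.5236; ω₁ = Δθ/dt₁ = 0.2094
distance = √((-3.5−-3.5)² + (-5−4)²) = 9.0000; v₂ = distance/dt₂ = 3.6000

ω₁ = 0.2094, v₂ = 3.6000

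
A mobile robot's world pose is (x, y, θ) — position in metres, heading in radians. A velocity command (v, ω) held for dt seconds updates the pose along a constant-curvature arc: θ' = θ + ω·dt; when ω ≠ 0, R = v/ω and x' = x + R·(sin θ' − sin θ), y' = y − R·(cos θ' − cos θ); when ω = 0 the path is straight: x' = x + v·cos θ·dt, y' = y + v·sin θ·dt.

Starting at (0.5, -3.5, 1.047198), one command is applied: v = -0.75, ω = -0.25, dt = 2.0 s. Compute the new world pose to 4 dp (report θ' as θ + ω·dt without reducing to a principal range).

(-0.5372, -4.5620, 0.5472)

θ' = 1.0472 + -0.25·2.0 = 0.5472
R = v/ω = -0.75/-0.25 = 3.0000
x' = 0.5 + 3.0000·(sin 0.5472 − sin 1.0472) = -0.5372
y' = -3.5 − 3.0000·(cos 0.5472 − cos 1.0472) = -4.5620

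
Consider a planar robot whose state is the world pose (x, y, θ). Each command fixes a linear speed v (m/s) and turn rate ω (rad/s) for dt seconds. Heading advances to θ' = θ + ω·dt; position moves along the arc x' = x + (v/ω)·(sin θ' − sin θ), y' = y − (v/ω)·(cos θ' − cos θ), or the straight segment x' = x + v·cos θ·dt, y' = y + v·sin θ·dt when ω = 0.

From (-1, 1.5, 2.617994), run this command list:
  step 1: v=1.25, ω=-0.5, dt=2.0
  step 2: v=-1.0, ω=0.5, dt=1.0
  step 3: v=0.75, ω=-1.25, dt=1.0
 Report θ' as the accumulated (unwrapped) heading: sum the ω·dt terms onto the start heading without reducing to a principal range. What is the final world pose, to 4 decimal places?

(-1.9028, 3.3009, 0.8680)

step 1: θ'=1.6180 (R=-2.5000) → pose (-2.2472, 3.5471, 1.6180)
step 2: θ'=2.1180 (R=-2.0000) → pose (-1.9574, 2.6009, 2.1180)
step 3: θ'=0.8680 (R=-0.6000) → pose (-1.9028, 3.3009, 0.8680)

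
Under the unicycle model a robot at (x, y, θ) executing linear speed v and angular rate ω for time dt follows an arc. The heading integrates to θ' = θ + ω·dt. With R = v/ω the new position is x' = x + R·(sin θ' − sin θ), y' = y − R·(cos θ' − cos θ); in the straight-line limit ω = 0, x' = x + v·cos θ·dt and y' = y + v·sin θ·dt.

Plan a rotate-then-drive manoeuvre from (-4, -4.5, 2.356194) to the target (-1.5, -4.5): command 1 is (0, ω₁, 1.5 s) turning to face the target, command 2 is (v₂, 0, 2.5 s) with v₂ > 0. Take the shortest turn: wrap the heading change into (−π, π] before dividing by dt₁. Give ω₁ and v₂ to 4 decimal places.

heading to target = atan2(-4.5−-4.5, -1.5−-4) = 0.0000
Δθ = wrap(0.0000 − 2.3562) = -2.3562; ω₁ = Δθ/dt₁ = -1.5708
distance = √((-1.5−-4)² + (-4.5−-4.5)²) = 2.5000; v₂ = distance/dt₂ = 1.0000

ω₁ = -1.5708, v₂ = 1.0000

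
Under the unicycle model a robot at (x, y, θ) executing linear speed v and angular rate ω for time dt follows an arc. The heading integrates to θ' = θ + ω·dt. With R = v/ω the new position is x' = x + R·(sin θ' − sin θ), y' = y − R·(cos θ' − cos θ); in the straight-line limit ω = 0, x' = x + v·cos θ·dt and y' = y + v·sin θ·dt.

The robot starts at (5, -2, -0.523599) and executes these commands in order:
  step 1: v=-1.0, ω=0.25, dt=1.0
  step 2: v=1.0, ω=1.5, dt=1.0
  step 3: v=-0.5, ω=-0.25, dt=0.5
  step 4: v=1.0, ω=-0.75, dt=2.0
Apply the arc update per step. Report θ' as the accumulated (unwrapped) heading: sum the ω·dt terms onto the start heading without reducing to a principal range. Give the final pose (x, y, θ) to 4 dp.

(6.4962, -0.7999, -0.3986)

step 1: θ'=-0.2736 (R=-4.0000) → pose (4.0808, -1.6129, -0.2736)
step 2: θ'=1.2264 (R=0.6667) → pose (4.8884, -1.1961, 1.2264)
step 3: θ'=1.1014 (R=2.0000) → pose (4.7896, -1.4255, 1.1014)
step 4: θ'=-0.3986 (R=-1.3333) → pose (6.4962, -0.7999, -0.3986)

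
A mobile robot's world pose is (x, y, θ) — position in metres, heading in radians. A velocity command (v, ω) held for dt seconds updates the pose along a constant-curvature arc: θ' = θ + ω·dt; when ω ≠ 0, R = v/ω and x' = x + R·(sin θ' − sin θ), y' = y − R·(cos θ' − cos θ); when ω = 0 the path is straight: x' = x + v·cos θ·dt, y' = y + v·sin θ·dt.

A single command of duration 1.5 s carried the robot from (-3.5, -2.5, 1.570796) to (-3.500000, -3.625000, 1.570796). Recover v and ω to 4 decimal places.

v = -0.7500, ω = 0.0000

Δθ = 1.570796 − 1.570796 = 0.000000
ω = Δθ/dt = 0.000000/1.5 = 0.0000
ω = 0 → v = (Δx·cos θ + Δy·sin θ)/dt = -0.7500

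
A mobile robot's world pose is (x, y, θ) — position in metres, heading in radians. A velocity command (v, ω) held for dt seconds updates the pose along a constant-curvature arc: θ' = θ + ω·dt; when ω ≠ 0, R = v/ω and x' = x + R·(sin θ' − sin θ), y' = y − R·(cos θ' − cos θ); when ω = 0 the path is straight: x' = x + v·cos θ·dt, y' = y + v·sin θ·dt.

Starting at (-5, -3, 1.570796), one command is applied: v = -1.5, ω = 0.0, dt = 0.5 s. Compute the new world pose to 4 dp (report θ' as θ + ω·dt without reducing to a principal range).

(-5.0000, -3.7500, 1.5708)

θ' = 1.5708 + 0.0·0.5 = 1.5708
ω = 0 → straight: x' = -5 + -1.5·cos(1.5708)·0.5 = -5.0000
y' = -3 + -1.5·sin(1.5708)·0.5 = -3.7500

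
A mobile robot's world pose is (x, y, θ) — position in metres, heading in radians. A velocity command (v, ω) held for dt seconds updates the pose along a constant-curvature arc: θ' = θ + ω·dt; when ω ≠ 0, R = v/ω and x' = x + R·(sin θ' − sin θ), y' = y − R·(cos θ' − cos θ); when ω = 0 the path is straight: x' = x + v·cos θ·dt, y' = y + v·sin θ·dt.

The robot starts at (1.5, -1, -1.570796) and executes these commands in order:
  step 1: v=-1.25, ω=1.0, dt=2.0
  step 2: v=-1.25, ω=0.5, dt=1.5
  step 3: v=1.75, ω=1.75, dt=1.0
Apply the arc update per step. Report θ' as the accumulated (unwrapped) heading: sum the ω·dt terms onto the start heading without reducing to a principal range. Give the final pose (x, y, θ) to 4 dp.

step 1: θ'=0.4292 (R=-1.2500) → pose (-0.2702, 0.1366, 0.4292)
step 2: θ'=1.1792 (R=-2.5000) → pose (-1.5406, -1.1825, 1.1792)
step 3: θ'=2.9292 (R=1.0000) → pose (-2.2541, 0.1767, 2.9292)

(-2.2541, 0.1767, 2.9292)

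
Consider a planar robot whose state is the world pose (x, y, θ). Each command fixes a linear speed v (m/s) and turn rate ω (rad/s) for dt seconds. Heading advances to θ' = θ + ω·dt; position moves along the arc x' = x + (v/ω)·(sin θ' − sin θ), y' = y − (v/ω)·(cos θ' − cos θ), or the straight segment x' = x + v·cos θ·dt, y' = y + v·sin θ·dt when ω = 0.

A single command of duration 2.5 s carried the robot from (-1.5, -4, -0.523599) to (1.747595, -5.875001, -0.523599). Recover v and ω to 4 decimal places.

Δθ = -0.523599 − -0.523599 = 0.000000
ω = Δθ/dt = 0.000000/2.5 = 0.0000
ω = 0 → v = (Δx·cos θ + Δy·sin θ)/dt = 1.5000

v = 1.5000, ω = 0.0000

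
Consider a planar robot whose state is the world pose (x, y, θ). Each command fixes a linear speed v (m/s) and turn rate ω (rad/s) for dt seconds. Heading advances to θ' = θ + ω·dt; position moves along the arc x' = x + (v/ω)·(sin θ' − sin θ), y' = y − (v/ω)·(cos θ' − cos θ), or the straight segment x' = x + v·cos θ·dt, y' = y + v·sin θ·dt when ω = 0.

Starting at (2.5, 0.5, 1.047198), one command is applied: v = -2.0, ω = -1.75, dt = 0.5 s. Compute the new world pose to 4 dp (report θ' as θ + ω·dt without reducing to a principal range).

θ' = 1.0472 + -1.75·0.5 = 0.1722
R = v/ω = -2.0/-1.75 = 1.1429
x' = 2.5 + 1.1429·(sin 0.1722 − sin 1.0472) = 1.7061
y' = 0.5 − 1.1429·(cos 0.1722 − cos 1.0472) = -0.0545

(1.7061, -0.0545, 0.1722)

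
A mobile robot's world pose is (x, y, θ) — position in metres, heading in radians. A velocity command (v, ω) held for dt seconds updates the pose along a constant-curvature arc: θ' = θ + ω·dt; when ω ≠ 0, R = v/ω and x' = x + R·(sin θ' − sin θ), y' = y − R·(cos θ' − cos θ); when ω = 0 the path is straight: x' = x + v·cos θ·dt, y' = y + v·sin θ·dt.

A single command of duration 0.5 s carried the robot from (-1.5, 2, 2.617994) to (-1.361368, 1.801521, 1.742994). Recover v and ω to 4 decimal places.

v = -0.5000, ω = -1.7500

Δθ = 1.742994 − 2.617994 = -0.875000
ω = Δθ/dt = -0.875000/0.5 = -1.7500
R = −Δy/(cos θ' − cos θ) = 0.2857
v = R·ω = 0.2857·-1.7500 = -0.5000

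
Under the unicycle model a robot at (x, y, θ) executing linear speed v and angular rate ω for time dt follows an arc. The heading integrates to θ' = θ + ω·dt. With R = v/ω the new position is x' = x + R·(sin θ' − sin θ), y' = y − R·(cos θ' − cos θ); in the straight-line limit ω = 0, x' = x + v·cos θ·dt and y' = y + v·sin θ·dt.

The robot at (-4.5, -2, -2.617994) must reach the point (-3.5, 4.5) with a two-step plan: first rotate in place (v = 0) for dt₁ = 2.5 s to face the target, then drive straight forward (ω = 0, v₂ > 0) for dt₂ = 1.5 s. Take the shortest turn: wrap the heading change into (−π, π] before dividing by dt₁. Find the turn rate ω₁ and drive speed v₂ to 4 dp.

ω₁ = -0.8988, v₂ = 4.3843

heading to target = atan2(4.5−-2, -3.5−-4.5) = 1.4181
Δθ = wrap(1.4181 − -2.6180) = -2.2470; ω₁ = Δθ/dt₁ = -0.8988
distance = √((-3.5−-4.5)² + (4.5−-2)²) = 6.5765; v₂ = distance/dt₂ = 4.3843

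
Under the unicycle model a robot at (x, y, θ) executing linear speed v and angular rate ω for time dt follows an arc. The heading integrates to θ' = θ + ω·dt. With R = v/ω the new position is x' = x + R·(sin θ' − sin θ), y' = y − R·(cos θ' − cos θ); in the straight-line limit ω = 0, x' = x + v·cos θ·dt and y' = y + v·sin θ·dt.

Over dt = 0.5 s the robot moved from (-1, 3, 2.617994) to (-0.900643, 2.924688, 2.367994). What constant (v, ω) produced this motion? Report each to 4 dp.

Δθ = 2.367994 − 2.617994 = -0.250000
ω = Δθ/dt = -0.250000/0.5 = -0.5000
R = Δx/(sin θ' − sin θ) = 0.5000
v = R·ω = 0.5000·-0.5000 = -0.2500

v = -0.2500, ω = -0.5000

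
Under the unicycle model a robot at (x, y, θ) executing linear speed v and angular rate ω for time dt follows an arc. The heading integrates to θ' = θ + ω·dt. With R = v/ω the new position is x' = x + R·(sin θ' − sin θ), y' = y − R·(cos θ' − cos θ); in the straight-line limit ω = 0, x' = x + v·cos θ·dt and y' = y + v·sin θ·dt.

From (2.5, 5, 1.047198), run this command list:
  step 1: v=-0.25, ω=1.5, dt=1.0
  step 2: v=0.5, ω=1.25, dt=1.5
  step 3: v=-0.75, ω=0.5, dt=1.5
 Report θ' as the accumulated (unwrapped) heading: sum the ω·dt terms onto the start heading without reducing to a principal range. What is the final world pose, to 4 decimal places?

(1.8506, 5.6565, 5.1722)

step 1: θ'=2.5472 (R=-0.1667) → pose (2.5510, 4.7786, 2.5472)
step 2: θ'=4.4222 (R=0.4000) → pose (1.9437, 4.5616, 4.4222)
step 3: θ'=5.1722 (R=-1.5000) → pose (1.8506, 5.6565, 5.1722)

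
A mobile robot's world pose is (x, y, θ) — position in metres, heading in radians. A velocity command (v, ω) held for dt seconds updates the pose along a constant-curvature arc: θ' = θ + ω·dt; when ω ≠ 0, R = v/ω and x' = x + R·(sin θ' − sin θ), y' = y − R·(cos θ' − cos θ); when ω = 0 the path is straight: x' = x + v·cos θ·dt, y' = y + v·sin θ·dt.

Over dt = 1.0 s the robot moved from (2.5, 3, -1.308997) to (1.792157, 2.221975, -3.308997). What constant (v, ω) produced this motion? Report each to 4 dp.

Δθ = -3.308997 − -1.308997 = -2.000000
ω = Δθ/dt = -2.000000/1.0 = -2.0000
R = −Δy/(cos θ' − cos θ) = -0.6250
v = R·ω = -0.6250·-2.0000 = 1.2500

v = 1.2500, ω = -2.0000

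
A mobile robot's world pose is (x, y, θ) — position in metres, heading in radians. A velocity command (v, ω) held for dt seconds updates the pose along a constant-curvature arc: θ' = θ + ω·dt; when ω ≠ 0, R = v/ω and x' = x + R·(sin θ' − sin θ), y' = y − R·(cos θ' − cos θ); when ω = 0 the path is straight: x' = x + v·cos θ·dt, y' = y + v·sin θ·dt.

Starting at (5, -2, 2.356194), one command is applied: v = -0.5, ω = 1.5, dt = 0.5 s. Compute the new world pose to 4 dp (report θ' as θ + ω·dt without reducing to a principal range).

(5.2239, -2.0974, 3.1062)

θ' = 2.3562 + 1.5·0.5 = 3.1062
R = v/ω = -0.5/1.5 = -0.3333
x' = 5 + -0.3333·(sin 3.1062 − sin 2.3562) = 5.2239
y' = -2 − -0.3333·(cos 3.1062 − cos 2.3562) = -2.0974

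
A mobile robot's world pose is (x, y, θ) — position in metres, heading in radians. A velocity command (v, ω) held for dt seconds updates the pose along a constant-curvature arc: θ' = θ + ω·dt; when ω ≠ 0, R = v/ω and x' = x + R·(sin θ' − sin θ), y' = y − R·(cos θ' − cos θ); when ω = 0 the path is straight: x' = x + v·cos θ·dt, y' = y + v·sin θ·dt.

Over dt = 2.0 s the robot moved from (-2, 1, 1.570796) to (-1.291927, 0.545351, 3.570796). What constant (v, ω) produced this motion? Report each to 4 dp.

v = -0.5000, ω = 1.0000

Δθ = 3.570796 − 1.570796 = 2.000000
ω = Δθ/dt = 2.000000/2.0 = 1.0000
R = Δx/(sin θ' − sin θ) = -0.5000
v = R·ω = -0.5000·1.0000 = -0.5000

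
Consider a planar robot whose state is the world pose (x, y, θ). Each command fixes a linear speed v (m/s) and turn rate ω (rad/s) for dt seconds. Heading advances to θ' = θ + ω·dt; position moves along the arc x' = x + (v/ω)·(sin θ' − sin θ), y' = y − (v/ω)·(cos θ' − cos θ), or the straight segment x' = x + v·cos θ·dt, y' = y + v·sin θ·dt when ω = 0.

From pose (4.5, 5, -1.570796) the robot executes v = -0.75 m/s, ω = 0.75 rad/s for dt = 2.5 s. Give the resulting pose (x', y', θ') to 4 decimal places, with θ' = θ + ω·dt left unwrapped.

θ' = -1.5708 + 0.75·2.5 = 0.3042
R = v/ω = -0.75/0.75 = -1.0000
x' = 4.5 + -1.0000·(sin 0.3042 − sin -1.5708) = 3.2005
y' = 5 − -1.0000·(cos 0.3042 − cos -1.5708) = 5.9541

(3.2005, 5.9541, 0.3042)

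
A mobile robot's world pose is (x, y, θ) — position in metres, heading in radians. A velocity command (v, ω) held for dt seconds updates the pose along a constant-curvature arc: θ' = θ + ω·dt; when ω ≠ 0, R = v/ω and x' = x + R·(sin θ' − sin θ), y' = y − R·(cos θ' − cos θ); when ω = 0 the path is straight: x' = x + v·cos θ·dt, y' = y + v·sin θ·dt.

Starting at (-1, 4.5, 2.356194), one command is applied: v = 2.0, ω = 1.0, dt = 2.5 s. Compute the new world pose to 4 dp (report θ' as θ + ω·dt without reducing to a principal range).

(-4.3936, 2.7992, 4.8562)

θ' = 2.3562 + 1.0·2.5 = 4.8562
R = v/ω = 2.0/1.0 = 2.0000
x' = -1 + 2.0000·(sin 4.8562 − sin 2.3562) = -4.3936
y' = 4.5 − 2.0000·(cos 4.8562 − cos 2.3562) = 2.7992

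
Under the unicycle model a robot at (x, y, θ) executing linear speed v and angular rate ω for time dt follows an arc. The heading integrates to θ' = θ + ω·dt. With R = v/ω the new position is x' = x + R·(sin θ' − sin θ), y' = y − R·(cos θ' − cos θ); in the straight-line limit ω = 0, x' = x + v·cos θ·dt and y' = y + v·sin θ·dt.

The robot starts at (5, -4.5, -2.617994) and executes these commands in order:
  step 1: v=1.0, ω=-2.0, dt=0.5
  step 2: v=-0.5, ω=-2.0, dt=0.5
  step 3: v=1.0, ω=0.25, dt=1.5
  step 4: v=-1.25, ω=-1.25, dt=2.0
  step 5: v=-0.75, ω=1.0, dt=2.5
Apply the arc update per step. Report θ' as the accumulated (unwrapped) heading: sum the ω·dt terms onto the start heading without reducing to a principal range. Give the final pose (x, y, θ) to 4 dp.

(1.9028, -5.6374, -4.2430)

step 1: θ'=-3.6180 (R=-0.5000) → pose (4.5207, -4.5113, -3.6180)
step 2: θ'=-4.6180 (R=0.2500) → pose (4.6549, -4.7099, -4.6180)
step 3: θ'=-4.2430 (R=4.0000) → pose (4.2401, -3.2775, -4.2430)
step 4: θ'=-6.7430 (R=1.0000) → pose (2.9045, -4.6260, -6.7430)
step 5: θ'=-4.2430 (R=-0.7500) → pose (1.9028, -5.6374, -4.2430)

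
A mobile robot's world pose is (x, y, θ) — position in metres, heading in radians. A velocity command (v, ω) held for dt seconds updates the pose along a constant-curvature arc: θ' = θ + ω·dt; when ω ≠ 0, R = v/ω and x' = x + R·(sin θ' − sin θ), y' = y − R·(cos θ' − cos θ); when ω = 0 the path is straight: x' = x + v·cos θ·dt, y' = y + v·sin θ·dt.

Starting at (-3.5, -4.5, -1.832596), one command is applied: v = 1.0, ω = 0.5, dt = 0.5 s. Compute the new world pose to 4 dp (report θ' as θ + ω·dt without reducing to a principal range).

(-3.5680, -4.9940, -1.5826)

θ' = -1.8326 + 0.5·0.5 = -1.5826
R = v/ω = 1.0/0.5 = 2.0000
x' = -3.5 + 2.0000·(sin -1.5826 − sin -1.8326) = -3.5680
y' = -4.5 − 2.0000·(cos -1.5826 − cos -1.8326) = -4.9940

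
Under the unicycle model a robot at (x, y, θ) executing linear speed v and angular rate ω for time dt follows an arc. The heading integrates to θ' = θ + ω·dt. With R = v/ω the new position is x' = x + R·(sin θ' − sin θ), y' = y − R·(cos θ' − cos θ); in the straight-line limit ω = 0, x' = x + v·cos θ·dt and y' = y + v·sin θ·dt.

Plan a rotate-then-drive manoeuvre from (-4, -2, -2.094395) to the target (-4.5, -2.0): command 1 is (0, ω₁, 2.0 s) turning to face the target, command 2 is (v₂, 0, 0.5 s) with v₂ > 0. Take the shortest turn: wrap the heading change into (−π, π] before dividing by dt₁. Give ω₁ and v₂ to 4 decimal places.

heading to target = atan2(-2−-2, -4.5−-4) = 3.1416
Δθ = wrap(3.1416 − -2.0944) = -1.0472; ω₁ = Δθ/dt₁ = -0.5236
distance = √((-4.5−-4)² + (-2−-2)²) = 0.5000; v₂ = distance/dt₂ = 1.0000

ω₁ = -0.5236, v₂ = 1.0000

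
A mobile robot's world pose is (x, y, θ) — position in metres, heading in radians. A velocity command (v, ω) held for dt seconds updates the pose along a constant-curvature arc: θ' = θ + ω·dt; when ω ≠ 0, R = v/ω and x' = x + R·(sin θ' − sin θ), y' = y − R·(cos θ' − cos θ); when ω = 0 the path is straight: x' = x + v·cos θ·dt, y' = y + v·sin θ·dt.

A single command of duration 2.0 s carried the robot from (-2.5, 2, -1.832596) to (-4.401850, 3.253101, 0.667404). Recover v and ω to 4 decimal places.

Δθ = 0.667404 − -1.832596 = 2.500000
ω = Δθ/dt = 2.500000/2.0 = 1.2500
R = Δx/(sin θ' − sin θ) = -1.2000
v = R·ω = -1.2000·1.2500 = -1.5000

v = -1.5000, ω = 1.2500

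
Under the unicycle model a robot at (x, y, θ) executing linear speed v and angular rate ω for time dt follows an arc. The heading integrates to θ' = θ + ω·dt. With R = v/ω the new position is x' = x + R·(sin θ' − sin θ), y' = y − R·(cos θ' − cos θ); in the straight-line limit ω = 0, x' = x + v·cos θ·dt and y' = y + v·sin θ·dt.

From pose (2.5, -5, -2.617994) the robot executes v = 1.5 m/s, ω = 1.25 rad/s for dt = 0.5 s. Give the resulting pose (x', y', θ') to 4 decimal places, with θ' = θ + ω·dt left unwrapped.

θ' = -2.6180 + 1.25·0.5 = -1.9930
R = v/ω = 1.5/1.25 = 1.2000
x' = 2.5 + 1.2000·(sin -1.9930 − sin -2.6180) = 2.0054
y' = -5 − 1.2000·(cos -1.9930 − cos -2.6180) = -5.5475

(2.0054, -5.5475, -1.9930)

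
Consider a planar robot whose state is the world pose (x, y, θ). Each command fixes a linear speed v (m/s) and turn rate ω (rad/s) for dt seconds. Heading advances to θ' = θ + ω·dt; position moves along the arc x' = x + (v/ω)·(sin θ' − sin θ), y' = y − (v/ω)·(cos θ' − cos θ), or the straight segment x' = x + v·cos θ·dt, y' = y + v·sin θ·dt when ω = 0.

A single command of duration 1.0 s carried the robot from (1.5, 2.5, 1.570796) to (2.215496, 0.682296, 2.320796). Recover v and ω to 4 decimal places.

Δθ = 2.320796 − 1.570796 = 0.750000
ω = Δθ/dt = 0.750000/1.0 = 0.7500
R = −Δy/(cos θ' − cos θ) = -2.6667
v = R·ω = -2.6667·0.7500 = -2.0000

v = -2.0000, ω = 0.7500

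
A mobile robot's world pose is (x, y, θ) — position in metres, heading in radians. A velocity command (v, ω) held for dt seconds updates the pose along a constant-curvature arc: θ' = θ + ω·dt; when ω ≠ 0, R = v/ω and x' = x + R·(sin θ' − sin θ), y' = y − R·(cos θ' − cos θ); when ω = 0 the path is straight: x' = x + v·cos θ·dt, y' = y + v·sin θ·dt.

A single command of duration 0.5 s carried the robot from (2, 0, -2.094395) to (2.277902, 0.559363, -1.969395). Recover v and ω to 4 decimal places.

Δθ = -1.969395 − -2.094395 = 0.125000
ω = Δθ/dt = 0.125000/0.5 = 0.2500
R = −Δy/(cos θ' − cos θ) = -5.0000
v = R·ω = -5.0000·0.2500 = -1.2500

v = -1.2500, ω = 0.2500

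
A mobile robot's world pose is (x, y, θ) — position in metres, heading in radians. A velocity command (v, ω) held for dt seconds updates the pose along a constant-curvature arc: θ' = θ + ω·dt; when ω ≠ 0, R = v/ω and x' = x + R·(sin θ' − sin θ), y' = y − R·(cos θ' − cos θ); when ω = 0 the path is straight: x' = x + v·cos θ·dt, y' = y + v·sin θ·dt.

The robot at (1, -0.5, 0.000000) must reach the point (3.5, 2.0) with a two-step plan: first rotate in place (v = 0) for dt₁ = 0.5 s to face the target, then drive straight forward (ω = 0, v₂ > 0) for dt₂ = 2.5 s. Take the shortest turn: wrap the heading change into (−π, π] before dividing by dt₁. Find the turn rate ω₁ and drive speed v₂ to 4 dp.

ω₁ = 1.5708, v₂ = 1.4142

heading to target = atan2(2−-0.5, 3.5−1) = 0.7854
Δθ = wrap(0.7854 − 0.0000) = 0.7854; ω₁ = Δθ/dt₁ = 1.5708
distance = √((3.5−1)² + (2−-0.5)²) = 3.5355; v₂ = distance/dt₂ = 1.4142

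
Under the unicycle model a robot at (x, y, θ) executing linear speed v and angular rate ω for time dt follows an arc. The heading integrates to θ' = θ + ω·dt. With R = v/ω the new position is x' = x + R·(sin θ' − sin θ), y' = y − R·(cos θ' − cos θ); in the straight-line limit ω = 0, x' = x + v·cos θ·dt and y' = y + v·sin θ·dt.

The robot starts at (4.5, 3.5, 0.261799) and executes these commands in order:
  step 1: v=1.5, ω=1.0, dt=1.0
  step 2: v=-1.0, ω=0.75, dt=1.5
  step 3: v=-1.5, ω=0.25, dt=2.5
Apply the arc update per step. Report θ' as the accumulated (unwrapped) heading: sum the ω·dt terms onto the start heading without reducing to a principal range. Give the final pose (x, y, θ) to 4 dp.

(9.2317, 1.5370, 3.0118)

step 1: θ'=1.2618 (R=1.5000) → pose (5.5407, 4.4927, 1.2618)
step 2: θ'=2.3868 (R=-1.3333) → pose (5.8974, 3.1160, 2.3868)
step 3: θ'=3.0118 (R=-6.0000) → pose (9.2317, 1.5370, 3.0118)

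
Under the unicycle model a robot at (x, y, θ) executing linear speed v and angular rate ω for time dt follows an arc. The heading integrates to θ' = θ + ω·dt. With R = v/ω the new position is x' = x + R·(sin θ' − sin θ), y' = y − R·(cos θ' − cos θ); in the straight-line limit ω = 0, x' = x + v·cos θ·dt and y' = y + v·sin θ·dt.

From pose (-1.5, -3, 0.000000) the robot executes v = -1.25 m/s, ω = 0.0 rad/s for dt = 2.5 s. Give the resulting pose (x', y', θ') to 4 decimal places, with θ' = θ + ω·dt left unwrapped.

θ' = 0.0000 + 0.0·2.5 = 0.0000
ω = 0 → straight: x' = -1.5 + -1.25·cos(0.0000)·2.5 = -4.6250
y' = -3 + -1.25·sin(0.0000)·2.5 = -3.0000

(-4.6250, -3.0000, 0.0000)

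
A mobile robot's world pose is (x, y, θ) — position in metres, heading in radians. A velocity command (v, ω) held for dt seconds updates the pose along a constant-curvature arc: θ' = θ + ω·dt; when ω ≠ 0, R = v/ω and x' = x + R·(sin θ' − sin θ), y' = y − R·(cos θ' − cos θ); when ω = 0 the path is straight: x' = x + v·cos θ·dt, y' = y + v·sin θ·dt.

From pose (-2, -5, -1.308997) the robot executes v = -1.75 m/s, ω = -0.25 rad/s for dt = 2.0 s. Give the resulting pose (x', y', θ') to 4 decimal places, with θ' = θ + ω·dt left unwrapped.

(-2.0409, -1.5366, -1.8090)

θ' = -1.3090 + -0.25·2.0 = -1.8090
R = v/ω = -1.75/-0.25 = 7.0000
x' = -2 + 7.0000·(sin -1.8090 − sin -1.3090) = -2.0409
y' = -5 − 7.0000·(cos -1.8090 − cos -1.3090) = -1.5366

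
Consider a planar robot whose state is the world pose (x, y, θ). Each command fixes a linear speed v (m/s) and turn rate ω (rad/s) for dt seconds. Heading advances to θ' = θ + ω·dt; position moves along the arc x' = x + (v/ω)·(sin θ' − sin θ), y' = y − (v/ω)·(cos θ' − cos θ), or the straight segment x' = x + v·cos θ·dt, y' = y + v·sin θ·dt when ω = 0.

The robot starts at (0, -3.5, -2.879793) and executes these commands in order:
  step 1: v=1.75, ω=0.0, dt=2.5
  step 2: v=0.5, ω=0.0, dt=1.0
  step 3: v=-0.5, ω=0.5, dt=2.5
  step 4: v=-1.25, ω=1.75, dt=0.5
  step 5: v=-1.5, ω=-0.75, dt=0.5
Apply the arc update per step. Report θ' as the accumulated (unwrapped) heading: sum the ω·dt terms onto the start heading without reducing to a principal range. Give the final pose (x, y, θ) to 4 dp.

step 1: θ'=-2.8798 (straight) → pose (-4.2259, -4.6323, -2.8798)
step 2: θ'=-2.8798 (straight) → pose (-4.7089, -4.7617, -2.8798)
step 3: θ'=-1.6298 (R=-1.0000) → pose (-3.9694, -3.8548, -1.6298)
step 4: θ'=-0.7548 (R=-0.7143) → pose (-4.1931, -3.2924, -0.7548)
step 5: θ'=-1.1298 (R=2.0000) → pose (-4.6315, -2.6892, -1.1298)

(-4.6315, -2.6892, -1.1298)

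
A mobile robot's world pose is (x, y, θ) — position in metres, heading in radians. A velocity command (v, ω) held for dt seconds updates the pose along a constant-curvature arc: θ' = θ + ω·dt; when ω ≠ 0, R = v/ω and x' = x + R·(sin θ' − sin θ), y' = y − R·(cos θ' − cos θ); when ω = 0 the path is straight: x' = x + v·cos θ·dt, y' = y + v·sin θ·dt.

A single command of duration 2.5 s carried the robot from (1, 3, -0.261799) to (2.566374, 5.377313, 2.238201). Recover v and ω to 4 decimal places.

Δθ = 2.238201 − -0.261799 = 2.500000
ω = Δθ/dt = 2.500000/2.5 = 1.0000
R = −Δy/(cos θ' − cos θ) = 1.5000
v = R·ω = 1.5000·1.0000 = 1.5000

v = 1.5000, ω = 1.0000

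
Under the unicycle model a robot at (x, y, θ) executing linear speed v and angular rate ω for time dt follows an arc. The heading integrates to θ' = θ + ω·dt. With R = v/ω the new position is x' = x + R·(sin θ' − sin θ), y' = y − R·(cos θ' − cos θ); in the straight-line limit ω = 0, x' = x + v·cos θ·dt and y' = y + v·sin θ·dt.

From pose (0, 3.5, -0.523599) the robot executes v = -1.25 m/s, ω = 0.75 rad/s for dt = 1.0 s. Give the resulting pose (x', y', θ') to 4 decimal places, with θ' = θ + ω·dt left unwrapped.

(-1.2075, 3.6808, 0.2264)

θ' = -0.5236 + 0.75·1.0 = 0.2264
R = v/ω = -1.25/0.75 = -1.6667
x' = 0 + -1.6667·(sin 0.2264 − sin -0.5236) = -1.2075
y' = 3.5 − -1.6667·(cos 0.2264 − cos -0.5236) = 3.6808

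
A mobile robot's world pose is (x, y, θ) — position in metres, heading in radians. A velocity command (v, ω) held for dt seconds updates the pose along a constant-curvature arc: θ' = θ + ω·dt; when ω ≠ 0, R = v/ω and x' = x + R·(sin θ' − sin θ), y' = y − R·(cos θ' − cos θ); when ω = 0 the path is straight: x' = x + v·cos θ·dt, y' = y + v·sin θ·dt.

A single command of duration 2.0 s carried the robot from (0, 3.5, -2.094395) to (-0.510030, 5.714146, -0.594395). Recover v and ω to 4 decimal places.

v = -1.2500, ω = 0.7500

Δθ = -0.594395 − -2.094395 = 1.500000
ω = Δθ/dt = 1.500000/2.0 = 0.7500
R = −Δy/(cos θ' − cos θ) = -1.6667
v = R·ω = -1.6667·0.7500 = -1.2500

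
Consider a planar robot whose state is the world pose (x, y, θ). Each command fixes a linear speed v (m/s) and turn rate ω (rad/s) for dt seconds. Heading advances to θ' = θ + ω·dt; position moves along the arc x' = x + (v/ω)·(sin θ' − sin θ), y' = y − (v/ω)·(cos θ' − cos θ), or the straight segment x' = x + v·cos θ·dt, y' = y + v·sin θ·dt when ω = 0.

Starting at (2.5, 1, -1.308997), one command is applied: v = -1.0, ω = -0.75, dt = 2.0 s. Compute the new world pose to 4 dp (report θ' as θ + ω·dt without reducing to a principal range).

θ' = -1.3090 + -0.75·2.0 = -2.8090
R = v/ω = -1.0/-0.75 = 1.3333
x' = 2.5 + 1.3333·(sin -2.8090 − sin -1.3090) = 3.3526
y' = 1 − 1.3333·(cos -2.8090 − cos -1.3090) = 2.6054

(3.3526, 2.6054, -2.8090)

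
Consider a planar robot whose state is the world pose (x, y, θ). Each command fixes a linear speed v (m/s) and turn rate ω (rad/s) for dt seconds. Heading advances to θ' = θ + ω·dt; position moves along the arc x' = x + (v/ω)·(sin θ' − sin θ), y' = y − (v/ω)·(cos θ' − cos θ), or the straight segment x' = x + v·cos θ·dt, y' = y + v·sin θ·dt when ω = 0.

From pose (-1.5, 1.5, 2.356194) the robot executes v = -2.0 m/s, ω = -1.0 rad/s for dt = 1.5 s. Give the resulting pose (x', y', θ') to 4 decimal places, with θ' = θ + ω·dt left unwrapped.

θ' = 2.3562 + -1.0·1.5 = 0.8562
R = v/ω = -2.0/-1.0 = 2.0000
x' = -1.5 + 2.0000·(sin 0.8562 − sin 2.3562) = -1.4035
y' = 1.5 − 2.0000·(cos 0.8562 − cos 2.3562) = -1.2248

(-1.4035, -1.2248, 0.8562)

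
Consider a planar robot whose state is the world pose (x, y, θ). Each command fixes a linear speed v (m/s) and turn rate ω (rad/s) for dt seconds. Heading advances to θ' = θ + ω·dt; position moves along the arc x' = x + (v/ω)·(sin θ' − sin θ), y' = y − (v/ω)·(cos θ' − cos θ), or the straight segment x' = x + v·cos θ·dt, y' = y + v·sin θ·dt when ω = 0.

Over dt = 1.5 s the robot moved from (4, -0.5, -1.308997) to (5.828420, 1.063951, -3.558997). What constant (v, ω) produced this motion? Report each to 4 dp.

v = -2.0000, ω = -1.5000

Δθ = -3.558997 − -1.308997 = -2.250000
ω = Δθ/dt = -2.250000/1.5 = -1.5000
R = Δx/(sin θ' − sin θ) = 1.3333
v = R·ω = 1.3333·-1.5000 = -2.0000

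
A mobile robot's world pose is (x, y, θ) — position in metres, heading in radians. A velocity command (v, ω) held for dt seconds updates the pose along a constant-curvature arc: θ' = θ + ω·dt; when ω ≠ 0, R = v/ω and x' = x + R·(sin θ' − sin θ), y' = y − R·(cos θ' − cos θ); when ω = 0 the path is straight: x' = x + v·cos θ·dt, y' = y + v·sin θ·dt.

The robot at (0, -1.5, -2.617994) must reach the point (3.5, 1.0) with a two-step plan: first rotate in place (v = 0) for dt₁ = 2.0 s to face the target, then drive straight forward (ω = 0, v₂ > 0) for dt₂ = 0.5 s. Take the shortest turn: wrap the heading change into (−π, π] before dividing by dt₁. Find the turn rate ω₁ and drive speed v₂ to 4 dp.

ω₁ = -1.5225, v₂ = 8.6023

heading to target = atan2(1−-1.5, 3.5−0) = 0.6202
Δθ = wrap(0.6202 − -2.6180) = -3.0449; ω₁ = Δθ/dt₁ = -1.5225
distance = √((3.5−0)² + (1−-1.5)²) = 4.3012; v₂ = distance/dt₂ = 8.6023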